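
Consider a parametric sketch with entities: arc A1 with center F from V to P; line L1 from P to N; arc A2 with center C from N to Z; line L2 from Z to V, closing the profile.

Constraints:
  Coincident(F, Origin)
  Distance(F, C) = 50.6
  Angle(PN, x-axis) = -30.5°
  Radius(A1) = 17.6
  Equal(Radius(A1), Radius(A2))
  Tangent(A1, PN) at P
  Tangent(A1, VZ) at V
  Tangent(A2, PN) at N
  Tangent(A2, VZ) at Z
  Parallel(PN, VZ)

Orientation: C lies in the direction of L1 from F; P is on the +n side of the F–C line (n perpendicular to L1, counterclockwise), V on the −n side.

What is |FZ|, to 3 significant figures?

53.6

The slot axis is L1's direction at -30.5°, so u = (cos -30.5°, sin -30.5°) = (0.862, -0.508) and n = (−sin -30.5°, cos -30.5°) = (0.508, 0.862). F is at the origin and C lies 50.6 along u from F, so C = 50.6·u = (43.6, -25.7). Tangency of A1 to both parallel lines with radius 17.6 puts P and V at F ± 17.6·n: P = (8.93, 15.2), V = (-8.93, -15.2). Equal radii place N and Z the same way about C: N = C + 17.6·n = (52.5, -10.5), Z = C − 17.6·n = (34.7, -40.8). Then |FZ| = |Z − F| = 53.6.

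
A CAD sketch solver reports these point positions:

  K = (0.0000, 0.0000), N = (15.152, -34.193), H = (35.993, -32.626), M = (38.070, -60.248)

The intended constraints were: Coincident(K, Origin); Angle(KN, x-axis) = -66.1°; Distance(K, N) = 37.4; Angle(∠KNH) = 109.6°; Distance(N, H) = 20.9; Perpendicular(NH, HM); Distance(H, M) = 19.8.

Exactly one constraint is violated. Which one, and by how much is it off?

Distance(H, M) = 19.8 — off by 7.90.

K = (0.00, 0.00) ✓; KN at -66.10° ✓; |KN| = 37.40 ✓; ∠KNH = 109.6° ✓; |NH| = 20.90 ✓; ∠(NH, HM) = 90.00° ✓; |HM| = 27.70 ✗.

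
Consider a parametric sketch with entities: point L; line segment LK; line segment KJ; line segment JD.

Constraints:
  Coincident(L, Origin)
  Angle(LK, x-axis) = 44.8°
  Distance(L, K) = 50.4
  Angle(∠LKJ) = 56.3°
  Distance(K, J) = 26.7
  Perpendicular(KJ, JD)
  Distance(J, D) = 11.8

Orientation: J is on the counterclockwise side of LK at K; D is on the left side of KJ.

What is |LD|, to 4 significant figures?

30.16

L is at the origin; LK runs at 44.8° with length 50.4, so K = 50.4·(cos 44.8°, sin 44.8°) = (35.76, 35.51). ∠LKJ = 56.3°, so KJ runs at 44.8° + (180° − 56.3°) = 168.5° from the x-axis; with |KJ| = 26.7, J = K + 26.7·(cos 168.5°, sin 168.5°) = (9.598, 40.84). KJ ⟂ JD; with |JD| = 11.8 on the left of KJ, D = J + 11.8·(-0.1994, -0.9799) = (7.246, 29.27). Then |LD| = |D − L| = 30.16.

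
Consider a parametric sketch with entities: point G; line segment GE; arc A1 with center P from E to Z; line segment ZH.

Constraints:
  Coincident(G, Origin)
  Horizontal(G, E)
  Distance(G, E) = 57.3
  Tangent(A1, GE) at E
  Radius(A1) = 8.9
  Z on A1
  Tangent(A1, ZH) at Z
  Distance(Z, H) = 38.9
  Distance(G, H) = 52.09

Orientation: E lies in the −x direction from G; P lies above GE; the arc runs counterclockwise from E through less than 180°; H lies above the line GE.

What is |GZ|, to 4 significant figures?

49.50

G is at the origin; G and E share the same y with |GE| = 57.3 and E on the −x side, so E = (-57.30, 0.000). The tangent condition forces PE to be normal to GE, so P = E + (0, 8.9) = (-57.30, 8.900). Since PZ ⟂ ZH (tangency), |PH| = √(8.9² + 38.9²) = 39.91 regardless of where Z sits on A1. So H lies on both circle(G, 52.09) and circle(P, 39.91); the above-GE intersection is H = (-32.84, 40.43). Z is the foot of the tangent from H: Z = (-49.23, 5.151).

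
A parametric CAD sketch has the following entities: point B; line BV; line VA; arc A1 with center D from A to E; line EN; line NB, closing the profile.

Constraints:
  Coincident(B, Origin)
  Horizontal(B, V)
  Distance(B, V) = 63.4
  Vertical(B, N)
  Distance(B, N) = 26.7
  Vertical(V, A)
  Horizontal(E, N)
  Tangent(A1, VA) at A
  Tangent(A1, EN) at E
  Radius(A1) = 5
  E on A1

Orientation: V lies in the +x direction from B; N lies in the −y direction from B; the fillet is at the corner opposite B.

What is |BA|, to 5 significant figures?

67.011

B is at the origin; BV is horizontal with |BV| = 63.4 and V on the +x side, so V = (63.400, 0.0000). B and N share the same x with |BN| = 26.7 and N on the −y side, so N = (0.0000, -26.700). The virtual corner opposite B is at (63.400, -26.700). The tangent condition forces DA to be normal to VA and the tangent condition forces DE to be normal to EN, with radius 5.0, so the center D sits 5.0 in from both sides at D = (58.400, -21.700). That places the tangent points at A = (63.400, -21.700) on VA and E = (58.400, -26.700) on EN. Then |BA| = |A − B| = 67.011.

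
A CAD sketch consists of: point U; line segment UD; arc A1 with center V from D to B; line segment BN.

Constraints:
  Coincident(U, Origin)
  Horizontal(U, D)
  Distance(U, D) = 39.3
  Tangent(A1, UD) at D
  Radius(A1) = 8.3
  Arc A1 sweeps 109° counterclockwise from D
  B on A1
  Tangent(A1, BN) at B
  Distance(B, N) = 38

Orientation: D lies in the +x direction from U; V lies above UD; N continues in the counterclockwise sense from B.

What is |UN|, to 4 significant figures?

58.41

U is at the origin; UD is horizontal with |UD| = 39.3 and D on the +x side, so D = (39.30, 0.000). Since A1 is tangent to UD there, VD ⟂ UD, so V = D + (0, 8.3) = (39.30, 8.300). On A1, D sits at bearing -90° from V; a 109° counterclockwise sweep puts B at bearing 19°, so B = V + 8.3·(cos 19°, sin 19°) = (47.15, 11.00). Tangency of A1 to BN means the radius VB is perpendicular to BN, so BN runs along (−sin 19°, cos 19°); with |BN| = 38.0, N = (34.78, 46.93). Then |UN| = |N − U| = 58.41.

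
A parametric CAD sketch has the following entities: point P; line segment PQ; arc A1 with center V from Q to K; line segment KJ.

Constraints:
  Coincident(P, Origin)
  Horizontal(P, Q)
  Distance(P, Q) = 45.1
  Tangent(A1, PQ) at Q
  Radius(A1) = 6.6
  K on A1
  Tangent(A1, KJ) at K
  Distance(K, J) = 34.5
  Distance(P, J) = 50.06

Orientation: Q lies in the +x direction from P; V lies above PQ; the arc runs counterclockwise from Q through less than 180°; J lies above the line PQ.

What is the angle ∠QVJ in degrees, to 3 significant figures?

157°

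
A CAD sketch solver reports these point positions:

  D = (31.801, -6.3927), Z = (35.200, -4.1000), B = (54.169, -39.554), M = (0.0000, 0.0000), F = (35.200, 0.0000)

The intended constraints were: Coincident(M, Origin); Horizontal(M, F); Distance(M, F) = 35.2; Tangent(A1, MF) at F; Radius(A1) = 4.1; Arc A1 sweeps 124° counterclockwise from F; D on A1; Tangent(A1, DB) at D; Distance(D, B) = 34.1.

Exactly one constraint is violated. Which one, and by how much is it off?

Distance(D, B) = 34.1 — off by 5.90.

M = (0.00, 0.00) ✓; M.y = 0.00, F.y = 0.00 ✓; |MF| = 35.20 ✓; ∠(ZF, FM) = 90.00° ✓; |ZF| = 4.100 ✓; bearing(Z→D) − bearing(Z→F) = 124.0° ✓; |ZD| = 4.100 ✓; ∠(ZD, DB) = 90.00° ✓; |DB| = 40.00 ✗.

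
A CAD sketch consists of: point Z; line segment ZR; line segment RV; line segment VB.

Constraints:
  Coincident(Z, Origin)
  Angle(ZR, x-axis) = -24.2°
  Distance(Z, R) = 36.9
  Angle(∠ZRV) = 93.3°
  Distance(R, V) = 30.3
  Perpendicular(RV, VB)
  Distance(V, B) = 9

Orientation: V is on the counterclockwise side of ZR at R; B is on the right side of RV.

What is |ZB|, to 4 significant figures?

56.15

Z is at the origin; ZR runs at -24.2° with length 36.9, so R = 36.9·(cos -24.2°, sin -24.2°) = (33.66, -15.13). ∠ZRV = 93.3°, so RV runs at -24.2° + (180° − 93.3°) = 62.50° from the x-axis; with |RV| = 30.3, V = R + 30.3·(cos 62.50°, sin 62.50°) = (47.65, 11.75). RV is perpendicular to VB; with |VB| = 9.0 on the right of RV, B = V + 9.0·(0.8870, -0.4617) = (55.63, 7.595). Then |ZB| = |B − Z| = 56.15.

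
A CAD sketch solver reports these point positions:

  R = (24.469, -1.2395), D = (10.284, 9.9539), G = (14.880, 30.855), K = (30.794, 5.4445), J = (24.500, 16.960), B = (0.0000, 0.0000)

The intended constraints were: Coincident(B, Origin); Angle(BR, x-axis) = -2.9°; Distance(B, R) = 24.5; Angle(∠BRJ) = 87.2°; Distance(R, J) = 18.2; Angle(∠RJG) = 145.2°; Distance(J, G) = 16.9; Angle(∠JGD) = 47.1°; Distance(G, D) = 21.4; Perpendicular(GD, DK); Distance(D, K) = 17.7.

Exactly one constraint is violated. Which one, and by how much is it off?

Distance(D, K) = 17.7 — off by 3.30.

B = (0.00, 0.00) ✓; BR at -2.900° ✓; |BR| = 24.50 ✓; ∠BRJ = 87.20° ✓; |RJ| = 18.20 ✓; ∠RJG = 145.2° ✓; |JG| = 16.90 ✓; ∠JGD = 47.10° ✓; |GD| = 21.40 ✓; ∠(GD, DK) = 90.00° ✓; |DK| = 21.00 ✗.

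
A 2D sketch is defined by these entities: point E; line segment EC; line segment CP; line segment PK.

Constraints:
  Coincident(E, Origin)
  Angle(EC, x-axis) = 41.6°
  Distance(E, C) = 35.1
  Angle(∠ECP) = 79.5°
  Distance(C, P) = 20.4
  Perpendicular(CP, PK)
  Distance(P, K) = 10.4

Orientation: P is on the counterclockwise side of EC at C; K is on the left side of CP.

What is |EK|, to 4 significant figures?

27.88

E is at the origin; EC runs at 41.6° with length 35.1, so C = 35.1·(cos 41.6°, sin 41.6°) = (26.25, 23.30). ∠ECP = 79.5°, so CP runs at 41.6° + (180° − 79.5°) = 142.1° from the x-axis; with |CP| = 20.4, P = C + 20.4·(cos 142.1°, sin 142.1°) = (10.15, 35.84). CP ⟂ PK; with |PK| = 10.4 on the left of CP, K = P + 10.4·(-0.6143, -0.7891) = (3.762, 27.63). Then |EK| = |K − E| = 27.88.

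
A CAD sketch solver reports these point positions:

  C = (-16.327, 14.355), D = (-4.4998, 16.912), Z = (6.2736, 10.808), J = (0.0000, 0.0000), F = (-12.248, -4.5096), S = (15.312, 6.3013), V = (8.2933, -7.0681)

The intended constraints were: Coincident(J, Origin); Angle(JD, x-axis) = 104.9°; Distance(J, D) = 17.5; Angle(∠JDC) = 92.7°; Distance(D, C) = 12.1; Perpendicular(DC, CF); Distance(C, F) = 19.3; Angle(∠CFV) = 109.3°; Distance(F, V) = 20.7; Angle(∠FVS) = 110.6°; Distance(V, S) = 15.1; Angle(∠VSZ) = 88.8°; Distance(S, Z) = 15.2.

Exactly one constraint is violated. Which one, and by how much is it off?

Distance(S, Z) = 15.2 — off by 5.10.

J = (0.00, 0.00) ✓; JD at 104.9° ✓; |JD| = 17.50 ✓; ∠JDC = 92.70° ✓; |DC| = 12.10 ✓; ∠(DC, CF) = 90.00° ✓; |CF| = 19.30 ✓; ∠CFV = 109.3° ✓; |FV| = 20.70 ✓; ∠FVS = 110.6° ✓; |VS| = 15.10 ✓; ∠VSZ = 88.80° ✓; |SZ| = 10.10 ✗.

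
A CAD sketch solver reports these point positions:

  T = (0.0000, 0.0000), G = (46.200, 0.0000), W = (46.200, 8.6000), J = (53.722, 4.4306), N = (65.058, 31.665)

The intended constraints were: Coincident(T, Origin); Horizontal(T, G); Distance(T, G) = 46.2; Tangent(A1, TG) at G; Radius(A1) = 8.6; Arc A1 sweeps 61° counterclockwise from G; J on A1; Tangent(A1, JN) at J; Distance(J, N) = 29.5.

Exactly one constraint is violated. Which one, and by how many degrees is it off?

Tangent(A1, JN) at J — off by 6.40°.

T = (0.00, 0.00) ✓; T.y = 0.00, G.y = 0.00 ✓; |TG| = 46.20 ✓; ∠(WG, GT) = 90.00° ✓; |WG| = 8.600 ✓; bearing(W→J) − bearing(W→G) = 61.00° ✓; |WJ| = 8.600 ✓; ∠(WJ, JN) = 83.60° ✗; |JN| = 29.50 ✓.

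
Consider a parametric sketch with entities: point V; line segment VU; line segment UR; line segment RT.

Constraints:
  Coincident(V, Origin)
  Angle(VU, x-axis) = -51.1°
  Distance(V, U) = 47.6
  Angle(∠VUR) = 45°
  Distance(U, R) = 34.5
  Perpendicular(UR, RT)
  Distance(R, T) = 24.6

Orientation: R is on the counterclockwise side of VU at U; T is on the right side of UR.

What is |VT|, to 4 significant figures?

58.26

V is at the origin; VU runs at -51.1° with length 47.6, so U = 47.6·(cos -51.1°, sin -51.1°) = (29.89, -37.04). ∠VUR = 45.0°, so UR runs at -51.1° + (180° − 45.0°) = 83.90° from the x-axis; with |UR| = 34.5, R = U + 34.5·(cos 83.90°, sin 83.90°) = (33.56, -2.740). UR ⟂ RT; with |RT| = 24.6 on the right of UR, T = R + 24.6·(0.9943, -0.1063) = (58.02, -5.354). Then |VT| = |T − V| = 58.26.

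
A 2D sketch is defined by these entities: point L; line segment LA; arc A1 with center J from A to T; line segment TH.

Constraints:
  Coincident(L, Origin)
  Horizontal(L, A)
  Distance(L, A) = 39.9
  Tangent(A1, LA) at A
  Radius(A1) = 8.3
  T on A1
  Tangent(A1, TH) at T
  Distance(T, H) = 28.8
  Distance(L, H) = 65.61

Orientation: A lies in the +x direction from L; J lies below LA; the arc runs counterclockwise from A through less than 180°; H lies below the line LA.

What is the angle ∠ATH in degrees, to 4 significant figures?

110.0°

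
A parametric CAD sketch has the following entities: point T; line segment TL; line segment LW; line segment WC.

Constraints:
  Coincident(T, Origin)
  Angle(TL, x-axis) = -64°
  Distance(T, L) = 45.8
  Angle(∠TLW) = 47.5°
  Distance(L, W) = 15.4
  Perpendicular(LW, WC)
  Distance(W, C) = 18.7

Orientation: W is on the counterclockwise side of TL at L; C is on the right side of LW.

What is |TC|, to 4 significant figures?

54.72

∠TLW = 47.5°, so LW runs at -64.0° + (180° − 47.5°) = 68.50° from the x-axis; with |LW| = 15.4, W = L + 15.4·(cos 68.50°, sin 68.50°) = (25.72, -26.84). LW is perpendicular to WC; with |WC| = 18.7 on the right of LW, C = W + 18.7·(0.9304, -0.3665) = (43.12, -33.69). Then |TC| = |C − T| = 54.72.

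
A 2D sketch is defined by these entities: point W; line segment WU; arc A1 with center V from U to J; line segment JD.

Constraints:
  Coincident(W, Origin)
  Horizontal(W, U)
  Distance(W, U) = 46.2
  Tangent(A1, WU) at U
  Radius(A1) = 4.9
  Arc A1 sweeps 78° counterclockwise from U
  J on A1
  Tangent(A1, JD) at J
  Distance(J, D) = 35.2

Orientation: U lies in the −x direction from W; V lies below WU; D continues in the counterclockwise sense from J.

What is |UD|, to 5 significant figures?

40.181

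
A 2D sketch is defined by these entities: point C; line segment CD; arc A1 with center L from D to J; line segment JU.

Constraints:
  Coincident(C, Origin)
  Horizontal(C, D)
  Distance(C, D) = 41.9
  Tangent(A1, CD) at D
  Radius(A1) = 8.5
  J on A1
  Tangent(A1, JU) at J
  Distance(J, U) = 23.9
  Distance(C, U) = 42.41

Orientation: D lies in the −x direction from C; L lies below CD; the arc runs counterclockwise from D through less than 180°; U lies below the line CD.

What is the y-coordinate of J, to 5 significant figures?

-14.926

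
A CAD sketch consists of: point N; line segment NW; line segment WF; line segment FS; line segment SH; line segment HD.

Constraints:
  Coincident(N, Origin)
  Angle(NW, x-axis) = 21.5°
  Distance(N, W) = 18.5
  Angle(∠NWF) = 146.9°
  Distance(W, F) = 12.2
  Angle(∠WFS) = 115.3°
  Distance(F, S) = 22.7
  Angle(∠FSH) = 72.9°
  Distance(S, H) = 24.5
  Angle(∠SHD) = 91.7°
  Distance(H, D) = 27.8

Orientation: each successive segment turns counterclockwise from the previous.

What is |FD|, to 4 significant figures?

19.62

N is at the origin; NW runs at 21.5° with length 18.5, so W = (17.21, 6.780). ∠NWF = 146.9° gives WF at 54.60° from the x-axis; with |WF| = 12.2, F = (24.28, 16.72). ∠WFS = 115.3° gives FS at 119.3° from the x-axis; with |FS| = 22.7, S = (13.17, 36.52). ∠FSH = 72.9° gives SH at -133.6° from the x-axis; with |SH| = 24.5, H = (-3.725, 18.78). ∠SHD = 91.7° gives HD at -45.30° from the x-axis; with |HD| = 27.8, D = (15.83, -0.9816). Then |FD| = |D − F| = 19.62.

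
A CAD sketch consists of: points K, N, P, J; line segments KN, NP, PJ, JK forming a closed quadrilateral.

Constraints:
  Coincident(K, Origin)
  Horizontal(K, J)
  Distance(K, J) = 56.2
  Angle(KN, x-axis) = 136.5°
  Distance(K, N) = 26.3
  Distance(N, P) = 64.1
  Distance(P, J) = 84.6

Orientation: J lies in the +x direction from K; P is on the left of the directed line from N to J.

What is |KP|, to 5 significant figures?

74.447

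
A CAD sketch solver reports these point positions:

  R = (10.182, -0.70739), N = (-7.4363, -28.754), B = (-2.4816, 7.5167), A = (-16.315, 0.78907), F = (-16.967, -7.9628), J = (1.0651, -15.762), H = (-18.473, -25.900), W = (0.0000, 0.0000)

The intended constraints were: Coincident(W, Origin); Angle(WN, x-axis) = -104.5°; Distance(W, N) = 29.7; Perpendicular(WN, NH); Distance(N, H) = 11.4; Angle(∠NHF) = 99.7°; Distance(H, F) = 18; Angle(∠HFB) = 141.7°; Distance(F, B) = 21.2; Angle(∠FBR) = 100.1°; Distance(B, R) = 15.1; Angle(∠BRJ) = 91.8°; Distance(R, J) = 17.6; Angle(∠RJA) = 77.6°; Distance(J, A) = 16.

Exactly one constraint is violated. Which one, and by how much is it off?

Distance(J, A) = 16 — off by 8.00.

W = (0.00, 0.00) ✓; WN at -104.5° ✓; |WN| = 29.70 ✓; ∠(WN, NH) = 90.00° ✓; |NH| = 11.40 ✓; ∠NHF = 99.70° ✓; |HF| = 18.00 ✓; ∠HFB = 141.7° ✓; |FB| = 21.20 ✓; ∠FBR = 100.1° ✓; |BR| = 15.10 ✓; ∠BRJ = 91.80° ✓; |RJ| = 17.60 ✓; ∠RJA = 77.60° ✓; |JA| = 24.00 ✗.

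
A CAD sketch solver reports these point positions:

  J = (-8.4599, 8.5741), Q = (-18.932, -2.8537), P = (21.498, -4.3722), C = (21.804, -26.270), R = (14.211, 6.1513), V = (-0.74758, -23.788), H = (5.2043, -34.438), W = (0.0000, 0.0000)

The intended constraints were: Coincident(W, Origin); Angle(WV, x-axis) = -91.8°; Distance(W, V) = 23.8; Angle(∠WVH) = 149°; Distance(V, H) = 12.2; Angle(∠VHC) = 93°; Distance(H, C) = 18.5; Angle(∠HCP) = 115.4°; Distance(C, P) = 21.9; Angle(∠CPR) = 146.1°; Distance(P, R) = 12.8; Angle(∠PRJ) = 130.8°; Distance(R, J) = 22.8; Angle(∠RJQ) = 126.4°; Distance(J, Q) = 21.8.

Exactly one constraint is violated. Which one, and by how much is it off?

Distance(J, Q) = 21.8 — off by 6.30.

W = (0.00, 0.00) ✓; WV at -91.80° ✓; |WV| = 23.80 ✓; ∠WVH = 149.0° ✓; |VH| = 12.20 ✓; ∠VHC = 93.00° ✓; |HC| = 18.50 ✓; ∠HCP = 115.4° ✓; |CP| = 21.90 ✓; ∠CPR = 146.1° ✓; |PR| = 12.80 ✓; ∠PRJ = 130.8° ✓; |RJ| = 22.80 ✓; ∠RJQ = 126.4° ✓; |JQ| = 15.50 ✗.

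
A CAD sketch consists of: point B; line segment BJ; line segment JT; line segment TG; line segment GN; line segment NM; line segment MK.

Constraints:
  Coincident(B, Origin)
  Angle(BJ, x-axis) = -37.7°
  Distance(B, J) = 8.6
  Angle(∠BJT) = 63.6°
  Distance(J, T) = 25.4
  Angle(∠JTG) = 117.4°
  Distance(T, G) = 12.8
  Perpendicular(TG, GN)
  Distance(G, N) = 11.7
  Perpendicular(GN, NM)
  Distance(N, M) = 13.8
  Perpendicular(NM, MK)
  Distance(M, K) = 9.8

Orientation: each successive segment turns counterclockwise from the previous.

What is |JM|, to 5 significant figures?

15.231

B is at the origin; BJ runs at -37.7° with length 8.6, so J = (6.8045, -5.2591). ∠BJT = 63.6° gives JT at 78.700° from the x-axis; with |JT| = 25.4, T = (11.782, 19.648). ∠JTG = 117.4° gives TG at 141.30° from the x-axis; with |TG| = 12.8, G = (1.7920, 27.652). The perpendicularity gives GN at right angles to TG, so GN runs at -128.70°; with |GN| = 11.7, N = (-5.5233, 18.521). GN is perpendicular to NM, so NM runs at -38.700°; with |NM| = 13.8, M = (5.2466, 9.8922). Then |JM| = |M − J| = 15.231.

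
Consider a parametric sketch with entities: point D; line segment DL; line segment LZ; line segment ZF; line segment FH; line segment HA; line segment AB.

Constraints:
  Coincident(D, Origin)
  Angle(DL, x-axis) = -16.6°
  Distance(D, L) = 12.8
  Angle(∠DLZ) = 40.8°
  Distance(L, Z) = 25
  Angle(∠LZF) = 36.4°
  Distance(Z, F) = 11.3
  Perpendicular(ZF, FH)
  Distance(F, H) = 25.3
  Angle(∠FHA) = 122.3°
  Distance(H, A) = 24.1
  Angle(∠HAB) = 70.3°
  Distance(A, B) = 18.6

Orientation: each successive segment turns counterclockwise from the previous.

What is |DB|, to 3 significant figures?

35.2

D is at the origin; DL runs at -16.6° with length 12.8, so L = (12.3, -3.66). ∠DLZ = 40.8° gives LZ at 123° from the x-axis; with |LZ| = 25.0, Z = (-1.20, 17.4). ∠LZF = 36.4° gives ZF at -93.8° from the x-axis; with |ZF| = 11.3, F = (-1.95, 6.13). ZF ⟂ FH, so FH runs at -3.80°; with |FH| = 25.3, H = (23.3, 4.45). ∠FHA = 122.3° gives HA at 53.9° from the x-axis; with |HA| = 24.1, A = (37.5, 23.9). ∠HAB = 70.3° gives AB at 164° from the x-axis; with |AB| = 18.6, B = (19.6, 29.2). Then |DB| = |B − D| = 35.2.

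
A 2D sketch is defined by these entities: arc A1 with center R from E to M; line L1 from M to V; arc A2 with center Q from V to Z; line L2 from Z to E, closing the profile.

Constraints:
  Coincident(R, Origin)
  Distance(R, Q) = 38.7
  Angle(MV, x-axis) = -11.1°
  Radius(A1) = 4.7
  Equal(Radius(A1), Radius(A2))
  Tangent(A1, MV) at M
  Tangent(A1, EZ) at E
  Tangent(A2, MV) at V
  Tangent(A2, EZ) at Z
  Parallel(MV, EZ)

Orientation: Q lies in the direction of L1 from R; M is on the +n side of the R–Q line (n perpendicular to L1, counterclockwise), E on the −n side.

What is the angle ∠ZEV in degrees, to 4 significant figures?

13.65°

Tangency of A1 to both parallel lines with radius 4.7 puts M and E at R ± 4.7·n: M = (0.9049, 4.612), E = (-0.9049, -4.612). Equal radii place V and Z the same way about Q: V = Q + 4.7·n = (38.88, -2.839), Z = Q − 4.7·n = (37.07, -12.06). Then cos ∠ZEV = EZ·EV / (|EZ||EV|), giving 13.65°.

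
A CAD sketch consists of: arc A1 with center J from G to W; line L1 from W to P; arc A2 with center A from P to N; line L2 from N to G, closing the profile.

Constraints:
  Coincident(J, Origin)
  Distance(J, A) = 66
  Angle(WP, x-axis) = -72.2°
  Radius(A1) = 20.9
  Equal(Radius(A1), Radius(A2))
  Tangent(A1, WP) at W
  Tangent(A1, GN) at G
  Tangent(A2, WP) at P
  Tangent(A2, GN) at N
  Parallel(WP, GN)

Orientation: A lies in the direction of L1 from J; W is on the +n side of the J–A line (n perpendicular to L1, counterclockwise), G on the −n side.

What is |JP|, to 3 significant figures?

69.2

Tangency of A1 to both parallel lines with radius 20.9 puts W and G at J ± 20.9·n: W = (19.9, 6.39), G = (-19.9, -6.39). Equal radii place P and N the same way about A: P = A + 20.9·n = (40.1, -56.5), N = A − 20.9·n = (0.276, -69.2). Then |JP| = |P − J| = 69.2.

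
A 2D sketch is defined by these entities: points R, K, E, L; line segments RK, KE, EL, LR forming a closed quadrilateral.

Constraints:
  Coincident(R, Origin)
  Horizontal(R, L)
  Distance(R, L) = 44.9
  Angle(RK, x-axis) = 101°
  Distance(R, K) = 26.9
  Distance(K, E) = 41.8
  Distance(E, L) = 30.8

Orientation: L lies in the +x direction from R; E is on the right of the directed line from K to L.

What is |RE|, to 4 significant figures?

18.53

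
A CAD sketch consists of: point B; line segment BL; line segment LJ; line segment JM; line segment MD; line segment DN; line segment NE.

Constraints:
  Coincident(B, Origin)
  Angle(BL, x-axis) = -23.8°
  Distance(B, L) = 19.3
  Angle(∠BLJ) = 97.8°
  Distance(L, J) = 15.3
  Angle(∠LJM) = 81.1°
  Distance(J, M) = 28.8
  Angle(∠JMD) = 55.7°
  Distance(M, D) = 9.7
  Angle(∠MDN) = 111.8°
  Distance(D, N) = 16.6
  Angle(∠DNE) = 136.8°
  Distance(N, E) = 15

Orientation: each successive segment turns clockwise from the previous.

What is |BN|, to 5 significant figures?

17.830

B is at the origin; BL runs at -23.8° with length 19.3, so L = (17.659, -7.7884). ∠BLJ = 97.8° gives LJ at -106.00° from the x-axis; with |LJ| = 15.3, J = (13.441, -22.496). ∠LJM = 81.1° gives JM at 155.10° from the x-axis; with |JM| = 28.8, M = (-12.681, -10.370). ∠JMD = 55.7° gives MD at 30.800° from the x-axis; with |MD| = 9.7, D = (-4.3495, -5.4031). ∠MDN = 111.8° gives DN at -37.400° from the x-axis; with |DN| = 16.6, N = (8.8378, -15.486). Then |BN| = |N − B| = 17.830.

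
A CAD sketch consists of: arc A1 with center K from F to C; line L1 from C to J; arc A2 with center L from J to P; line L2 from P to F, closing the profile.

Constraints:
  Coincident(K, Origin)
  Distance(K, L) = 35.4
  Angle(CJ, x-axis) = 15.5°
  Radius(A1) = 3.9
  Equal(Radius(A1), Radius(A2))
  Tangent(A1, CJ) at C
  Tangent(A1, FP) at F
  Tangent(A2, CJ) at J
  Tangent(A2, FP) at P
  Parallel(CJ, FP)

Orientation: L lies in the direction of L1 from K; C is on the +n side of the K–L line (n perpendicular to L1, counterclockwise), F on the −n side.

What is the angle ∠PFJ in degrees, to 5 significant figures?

12.426°

The slot axis is L1's direction at 15.5°, so u = (cos 15.5°, sin 15.5°) = (0.96363, 0.26724) and n = (−sin 15.5°, cos 15.5°) = (-0.26724, 0.96363). K is at the origin and L lies 35.4 along u from K, so L = 35.4·u = (34.113, 9.4602). Tangency of A1 to both parallel lines with radius 3.9 puts C and F at K ± 3.9·n: C = (-1.0422, 3.7582), F = (1.0422, -3.7582). Equal radii place J and P the same way about L: J = L + 3.9·n = (33.070, 13.218), P = L − 3.9·n = (35.155, 5.7021). Then cos ∠PFJ = FP·FJ / (|FP||FJ|), giving 12.426°.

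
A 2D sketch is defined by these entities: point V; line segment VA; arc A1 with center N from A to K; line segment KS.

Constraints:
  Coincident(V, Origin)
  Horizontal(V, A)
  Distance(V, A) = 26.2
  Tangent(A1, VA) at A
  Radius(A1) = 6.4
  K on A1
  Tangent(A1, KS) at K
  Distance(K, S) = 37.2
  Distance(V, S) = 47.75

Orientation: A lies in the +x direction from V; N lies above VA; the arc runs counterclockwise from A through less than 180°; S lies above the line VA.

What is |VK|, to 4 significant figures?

33.34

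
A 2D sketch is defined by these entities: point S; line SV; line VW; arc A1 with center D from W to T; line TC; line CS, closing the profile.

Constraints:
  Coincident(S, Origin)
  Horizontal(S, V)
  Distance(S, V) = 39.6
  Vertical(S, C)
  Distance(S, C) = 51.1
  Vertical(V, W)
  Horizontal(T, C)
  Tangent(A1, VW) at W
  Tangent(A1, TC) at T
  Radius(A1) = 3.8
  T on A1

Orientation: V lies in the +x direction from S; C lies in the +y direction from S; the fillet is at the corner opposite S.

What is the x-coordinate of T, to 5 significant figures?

35.800

S is at the origin; SV is horizontal with |SV| = 39.6 and V on the +x side, so V = (39.600, 0.0000). S and C share the same x with |SC| = 51.1 and C on the +y side, so C = (0.0000, 51.100). The virtual corner opposite S is at (39.600, 51.100). The tangent condition forces DW to be normal to VW and tangency of A1 to TC means the radius DT is perpendicular to TC, with radius 3.8, so the center D sits 3.8 in from both sides at D = (35.800, 47.300). That places the tangent points at W = (39.600, 47.300) on VW and T = (35.800, 51.100) on TC. So T.x = 35.800.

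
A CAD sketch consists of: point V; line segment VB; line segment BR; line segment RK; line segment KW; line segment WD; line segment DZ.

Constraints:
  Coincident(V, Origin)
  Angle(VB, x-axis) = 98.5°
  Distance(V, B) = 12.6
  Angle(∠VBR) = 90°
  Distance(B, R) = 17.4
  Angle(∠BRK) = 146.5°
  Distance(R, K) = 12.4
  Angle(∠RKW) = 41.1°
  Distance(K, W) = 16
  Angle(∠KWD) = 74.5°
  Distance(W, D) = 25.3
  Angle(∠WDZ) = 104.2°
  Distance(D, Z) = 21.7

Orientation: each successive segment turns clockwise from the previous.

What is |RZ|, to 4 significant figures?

26.89

∠KWD = 74.5° gives WD at 90.60° from the x-axis; with |WD| = 25.3, D = (10.95, 30.65). ∠WDZ = 104.2° gives DZ at 14.80° from the x-axis; with |DZ| = 21.7, Z = (31.93, 36.20). Then |RZ| = |Z − R| = 26.89.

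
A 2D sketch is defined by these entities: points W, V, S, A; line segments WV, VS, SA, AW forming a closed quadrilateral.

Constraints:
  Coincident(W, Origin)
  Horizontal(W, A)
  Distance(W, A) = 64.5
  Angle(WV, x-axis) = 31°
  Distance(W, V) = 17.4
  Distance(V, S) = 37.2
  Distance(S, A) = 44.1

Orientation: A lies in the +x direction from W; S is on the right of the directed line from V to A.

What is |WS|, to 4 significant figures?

38.41

W is at the origin; W and A share the same y with |WA| = 64.5 and A in +x, so A = (64.5, 0). WV runs at 31.0° with |WV| = 17.4, so V = (14.91, 8.962). S is determined by |VS| = 37.2 and |SA| = 44.1 together: it lies at the intersection of circle(V, 37.2) and circle(A, 44.1). With |VA| = 50.39, the foot of the radical line on VA is 19.63 from V and the perpendicular offset is √(37.2² − 19.63²) = 31.60. Taking the right-of-VA solution: S = (28.61, -25.63).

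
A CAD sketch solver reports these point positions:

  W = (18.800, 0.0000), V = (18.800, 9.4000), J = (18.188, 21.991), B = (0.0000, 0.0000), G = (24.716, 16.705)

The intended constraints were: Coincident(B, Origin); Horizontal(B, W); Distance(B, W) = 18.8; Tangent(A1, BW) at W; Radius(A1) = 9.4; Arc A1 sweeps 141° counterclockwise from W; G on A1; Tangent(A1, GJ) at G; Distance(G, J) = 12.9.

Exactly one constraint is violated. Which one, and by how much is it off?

Distance(G, J) = 12.9 — off by 4.50.

B = (0.00, 0.00) ✓; B.y = 0.00, W.y = 0.00 ✓; |BW| = 18.80 ✓; ∠(VW, WB) = 90.00° ✓; |VW| = 9.400 ✓; bearing(V→G) − bearing(V→W) = 141.0° ✓; |VG| = 9.400 ✓; ∠(VG, GJ) = 90.00° ✓; |GJ| = 8.400 ✗.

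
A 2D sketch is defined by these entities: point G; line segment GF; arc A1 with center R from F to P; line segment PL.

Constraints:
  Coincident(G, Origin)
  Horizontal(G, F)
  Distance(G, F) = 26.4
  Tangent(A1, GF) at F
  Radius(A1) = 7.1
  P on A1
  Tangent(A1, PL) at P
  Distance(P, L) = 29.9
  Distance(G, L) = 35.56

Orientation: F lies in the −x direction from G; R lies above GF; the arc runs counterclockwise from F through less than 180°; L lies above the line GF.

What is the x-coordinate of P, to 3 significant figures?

-19.6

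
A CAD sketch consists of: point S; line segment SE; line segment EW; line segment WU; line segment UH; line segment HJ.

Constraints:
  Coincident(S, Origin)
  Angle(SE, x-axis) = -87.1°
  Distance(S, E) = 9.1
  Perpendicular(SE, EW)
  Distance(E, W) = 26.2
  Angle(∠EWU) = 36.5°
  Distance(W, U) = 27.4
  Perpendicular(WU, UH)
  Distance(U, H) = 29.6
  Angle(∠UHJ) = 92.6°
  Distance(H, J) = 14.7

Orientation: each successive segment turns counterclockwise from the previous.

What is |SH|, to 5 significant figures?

21.351

S is at the origin; SE runs at -87.1° with length 9.1, so E = (0.46040, -9.0883). SE ⟂ EW, so EW runs at 2.9000°; with |EW| = 26.2, W = (26.627, -7.7628). ∠EWU = 36.5° gives WU at 146.40° from the x-axis; with |WU| = 27.4, U = (3.8048, 7.4001). The perpendicularity gives UH at right angles to WU, so UH runs at -123.60°; with |UH| = 29.6, H = (-12.576, -17.254). Then |SH| = |H − S| = 21.351.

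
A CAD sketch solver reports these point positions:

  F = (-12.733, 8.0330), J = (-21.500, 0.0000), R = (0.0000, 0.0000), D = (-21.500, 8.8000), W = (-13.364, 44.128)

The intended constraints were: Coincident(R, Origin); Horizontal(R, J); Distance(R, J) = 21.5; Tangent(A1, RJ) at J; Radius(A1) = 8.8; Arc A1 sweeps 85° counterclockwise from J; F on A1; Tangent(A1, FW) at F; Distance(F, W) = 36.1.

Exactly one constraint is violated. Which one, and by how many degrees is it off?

Tangent(A1, FW) at F — off by 6.00°.

R = (0.00, 0.00) ✓; R.y = 0.00, J.y = 0.00 ✓; |RJ| = 21.50 ✓; ∠(DJ, JR) = 90.00° ✓; |DJ| = 8.800 ✓; bearing(D→F) − bearing(D→J) = 85.00° ✓; |DF| = 8.800 ✓; ∠(DF, FW) = 84.00° ✗; |FW| = 36.10 ✓.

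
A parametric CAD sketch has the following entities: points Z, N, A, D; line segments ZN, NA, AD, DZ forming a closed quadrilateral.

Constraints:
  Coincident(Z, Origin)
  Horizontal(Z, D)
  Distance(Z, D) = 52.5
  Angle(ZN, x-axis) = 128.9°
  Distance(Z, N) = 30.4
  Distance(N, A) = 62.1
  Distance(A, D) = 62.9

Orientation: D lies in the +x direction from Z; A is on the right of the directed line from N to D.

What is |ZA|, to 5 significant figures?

35.295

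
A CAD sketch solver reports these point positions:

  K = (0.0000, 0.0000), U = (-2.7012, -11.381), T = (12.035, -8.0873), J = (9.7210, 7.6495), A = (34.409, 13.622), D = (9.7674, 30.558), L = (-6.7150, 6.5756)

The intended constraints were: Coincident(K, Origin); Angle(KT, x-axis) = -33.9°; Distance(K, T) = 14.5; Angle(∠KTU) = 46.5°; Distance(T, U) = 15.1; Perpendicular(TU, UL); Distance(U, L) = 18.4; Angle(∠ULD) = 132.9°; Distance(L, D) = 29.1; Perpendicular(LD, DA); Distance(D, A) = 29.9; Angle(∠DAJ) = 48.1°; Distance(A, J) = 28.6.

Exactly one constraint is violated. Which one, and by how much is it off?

Distance(A, J) = 28.6 — off by 3.20.

K = (0.00, 0.00) ✓; KT at -33.90° ✓; |KT| = 14.50 ✓; ∠KTU = 46.50° ✓; |TU| = 15.10 ✓; ∠(TU, UL) = 90.00° ✓; |UL| = 18.40 ✓; ∠ULD = 132.9° ✓; |LD| = 29.10 ✓; ∠(LD, DA) = 90.00° ✓; |DA| = 29.90 ✓; ∠DAJ = 48.10° ✓; |AJ| = 25.40 ✗.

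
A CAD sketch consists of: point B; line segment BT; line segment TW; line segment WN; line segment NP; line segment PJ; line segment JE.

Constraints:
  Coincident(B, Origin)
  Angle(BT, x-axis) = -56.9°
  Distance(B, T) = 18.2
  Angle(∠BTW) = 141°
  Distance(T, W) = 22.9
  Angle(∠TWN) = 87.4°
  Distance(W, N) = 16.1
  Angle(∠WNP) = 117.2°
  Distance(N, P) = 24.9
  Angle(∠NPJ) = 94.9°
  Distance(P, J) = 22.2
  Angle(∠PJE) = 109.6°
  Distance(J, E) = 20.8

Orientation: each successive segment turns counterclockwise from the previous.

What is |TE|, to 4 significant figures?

8.876

B is at the origin; BT runs at -56.9° with length 18.2, so T = (9.939, -15.25). ∠BTW = 141.0° gives TW at -17.90° from the x-axis; with |TW| = 22.9, W = (31.73, -22.28). ∠TWN = 87.4° gives WN at 74.70° from the x-axis; with |WN| = 16.1, N = (35.98, -6.756). ∠WNP = 117.2° gives NP at 137.5° from the x-axis; with |NP| = 24.9, P = (17.62, 10.07). ∠NPJ = 94.9° gives PJ at -137.4° from the x-axis; with |PJ| = 22.2, J = (1.279, -4.960). ∠PJE = 109.6° gives JE at -67.00° from the x-axis; with |JE| = 20.8, E = (9.407, -24.11). Then |TE| = |E − T| = 8.876.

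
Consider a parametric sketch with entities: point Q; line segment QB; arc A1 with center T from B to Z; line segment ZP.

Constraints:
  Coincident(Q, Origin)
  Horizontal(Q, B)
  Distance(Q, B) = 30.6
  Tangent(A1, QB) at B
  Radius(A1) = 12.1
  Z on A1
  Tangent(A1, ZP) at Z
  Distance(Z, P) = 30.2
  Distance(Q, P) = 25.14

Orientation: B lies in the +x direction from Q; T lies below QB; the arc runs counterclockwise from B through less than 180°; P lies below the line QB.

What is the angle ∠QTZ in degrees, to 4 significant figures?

22.99°

Checks: |TZ| = 12.10 ✓; ∠(TZ, ZP) = 90.00° ✓; |ZP| = 30.20 ✓; |QP| = 25.14 ✓.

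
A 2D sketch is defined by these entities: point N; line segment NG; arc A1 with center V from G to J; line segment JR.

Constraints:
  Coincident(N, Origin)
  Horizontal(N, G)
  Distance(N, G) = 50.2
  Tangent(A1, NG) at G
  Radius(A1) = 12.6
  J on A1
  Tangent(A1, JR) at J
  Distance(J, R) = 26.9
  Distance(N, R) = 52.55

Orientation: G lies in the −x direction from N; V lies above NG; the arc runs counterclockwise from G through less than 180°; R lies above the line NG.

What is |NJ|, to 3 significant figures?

39.4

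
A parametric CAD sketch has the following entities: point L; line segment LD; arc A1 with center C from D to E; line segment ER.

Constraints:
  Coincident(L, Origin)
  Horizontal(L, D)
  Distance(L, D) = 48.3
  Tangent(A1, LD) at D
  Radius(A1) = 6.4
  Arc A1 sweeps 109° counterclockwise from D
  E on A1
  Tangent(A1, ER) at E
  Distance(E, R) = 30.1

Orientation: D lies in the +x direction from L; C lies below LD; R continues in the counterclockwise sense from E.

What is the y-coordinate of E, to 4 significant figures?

-8.484

A1 meets LD tangentially, so CD is at right angles to LD, so C = D + (0, -6.4) = (48.30, -6.400). On A1, D sits at bearing 90° from C; a 109° counterclockwise sweep puts E at bearing 199°, so E = C + 6.4·(cos 199°, sin 199°) = (42.25, -8.484). So E.y = -8.484.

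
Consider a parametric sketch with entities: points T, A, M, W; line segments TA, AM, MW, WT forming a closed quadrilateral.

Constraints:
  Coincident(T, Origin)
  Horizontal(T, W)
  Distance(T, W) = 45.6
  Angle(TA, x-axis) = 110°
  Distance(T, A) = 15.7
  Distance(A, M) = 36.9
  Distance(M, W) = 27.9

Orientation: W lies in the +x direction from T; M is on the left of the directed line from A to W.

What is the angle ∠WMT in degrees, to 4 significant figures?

85.22°

Checks: |AM| = 36.90 ✓; |MW| = 27.90 ✓.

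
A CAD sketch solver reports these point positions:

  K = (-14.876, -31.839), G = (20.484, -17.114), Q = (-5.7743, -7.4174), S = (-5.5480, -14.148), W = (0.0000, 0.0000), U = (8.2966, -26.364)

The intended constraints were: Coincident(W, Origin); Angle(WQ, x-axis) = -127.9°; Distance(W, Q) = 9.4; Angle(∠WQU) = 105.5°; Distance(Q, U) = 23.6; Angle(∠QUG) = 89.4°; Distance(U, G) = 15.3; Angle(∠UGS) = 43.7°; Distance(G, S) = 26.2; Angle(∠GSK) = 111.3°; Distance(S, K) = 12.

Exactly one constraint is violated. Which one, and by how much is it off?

Distance(S, K) = 12 — off by 8.00.

W = (0.00, 0.00) ✓; WQ at -127.9° ✓; |WQ| = 9.400 ✓; ∠WQU = 105.5° ✓; |QU| = 23.60 ✓; ∠QUG = 89.40° ✓; |UG| = 15.30 ✓; ∠UGS = 43.70° ✓; |GS| = 26.20 ✓; ∠GSK = 111.3° ✓; |SK| = 20.00 ✗.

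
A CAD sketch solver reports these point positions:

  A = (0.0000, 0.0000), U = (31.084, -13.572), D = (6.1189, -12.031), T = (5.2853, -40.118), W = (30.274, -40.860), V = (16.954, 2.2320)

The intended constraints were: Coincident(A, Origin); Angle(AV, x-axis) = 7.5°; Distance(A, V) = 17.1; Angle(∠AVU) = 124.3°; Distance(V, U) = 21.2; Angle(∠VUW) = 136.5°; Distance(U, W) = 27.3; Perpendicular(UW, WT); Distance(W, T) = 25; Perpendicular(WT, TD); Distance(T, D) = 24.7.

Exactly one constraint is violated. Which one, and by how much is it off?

Distance(T, D) = 24.7 — off by 3.40.

A = (0.00, 0.00) ✓; AV at 7.500° ✓; |AV| = 17.10 ✓; ∠AVU = 124.3° ✓; |VU| = 21.20 ✓; ∠VUW = 136.5° ✓; |UW| = 27.30 ✓; ∠(UW, WT) = 90.00° ✓; |WT| = 25.00 ✓; ∠(WT, TD) = 90.00° ✓; |TD| = 28.10 ✗.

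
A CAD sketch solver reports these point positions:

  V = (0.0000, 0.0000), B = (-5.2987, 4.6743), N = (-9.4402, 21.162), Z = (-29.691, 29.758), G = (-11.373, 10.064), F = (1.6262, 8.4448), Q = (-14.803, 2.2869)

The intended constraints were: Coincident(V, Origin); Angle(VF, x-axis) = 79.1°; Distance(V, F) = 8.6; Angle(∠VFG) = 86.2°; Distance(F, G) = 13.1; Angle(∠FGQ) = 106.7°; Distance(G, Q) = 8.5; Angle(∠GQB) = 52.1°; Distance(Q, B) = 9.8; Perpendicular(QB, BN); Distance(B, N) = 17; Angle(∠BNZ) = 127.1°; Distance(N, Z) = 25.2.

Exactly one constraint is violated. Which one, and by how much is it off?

Distance(N, Z) = 25.2 — off by 3.20.

V = (0.00, 0.00) ✓; VF at 79.10° ✓; |VF| = 8.600 ✓; ∠VFG = 86.20° ✓; |FG| = 13.10 ✓; ∠FGQ = 106.7° ✓; |GQ| = 8.500 ✓; ∠GQB = 52.10° ✓; |QB| = 9.800 ✓; ∠(QB, BN) = 90.00° ✓; |BN| = 17.00 ✓; ∠BNZ = 127.1° ✓; |NZ| = 22.00 ✗.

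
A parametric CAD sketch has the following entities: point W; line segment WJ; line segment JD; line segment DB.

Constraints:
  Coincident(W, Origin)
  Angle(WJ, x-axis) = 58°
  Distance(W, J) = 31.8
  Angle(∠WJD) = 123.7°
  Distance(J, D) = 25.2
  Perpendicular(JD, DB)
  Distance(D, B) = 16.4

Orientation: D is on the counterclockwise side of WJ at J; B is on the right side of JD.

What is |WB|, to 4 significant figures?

60.60

W is at the origin; WJ runs at 58.0° with length 31.8, so J = 31.8·(cos 58.0°, sin 58.0°) = (16.85, 26.97). ∠WJD = 123.7°, so JD runs at 58.0° + (180° − 123.7°) = 114.3° from the x-axis; with |JD| = 25.2, D = J + 25.2·(cos 114.3°, sin 114.3°) = (6.481, 49.94). JD is perpendicular to DB; with |DB| = 16.4 on the right of JD, B = D + 16.4·(0.9114, 0.4115) = (21.43, 56.68). Then |WB| = |B − W| = 60.60.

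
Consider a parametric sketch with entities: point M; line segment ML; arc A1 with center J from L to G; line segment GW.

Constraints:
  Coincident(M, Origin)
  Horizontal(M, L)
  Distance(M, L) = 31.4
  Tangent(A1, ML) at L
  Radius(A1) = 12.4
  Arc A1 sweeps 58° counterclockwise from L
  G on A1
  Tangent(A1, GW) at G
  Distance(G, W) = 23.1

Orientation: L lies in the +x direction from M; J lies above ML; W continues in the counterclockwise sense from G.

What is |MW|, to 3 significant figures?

59.8

On A1, L sits at bearing -90° from J; a 58° counterclockwise sweep puts G at bearing -32°, so G = J + 12.4·(cos -32°, sin -32°) = (41.9, 5.83). Tangency of A1 to GW means the radius JG is perpendicular to GW, so GW runs along (−sin -32°, cos -32°); with |GW| = 23.1, W = (54.2, 25.4). Then |MW| = |W − M| = 59.8.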